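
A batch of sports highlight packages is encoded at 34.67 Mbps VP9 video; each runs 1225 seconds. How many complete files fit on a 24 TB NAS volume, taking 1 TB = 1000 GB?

Per item: 34.670 Mbps × 1225 s = 42,471 Mb = 5,309 MB.
Capacity: 24 TB = 192,000,000 Mb; 4520.76 items → 4520 complete.

4520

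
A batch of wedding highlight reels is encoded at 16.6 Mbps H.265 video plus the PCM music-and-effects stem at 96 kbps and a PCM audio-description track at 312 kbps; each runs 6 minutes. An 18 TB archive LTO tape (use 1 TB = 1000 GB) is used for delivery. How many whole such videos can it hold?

6 min = 360 s
Audio total: 96 + 312 = 408 kbps = 0.408 Mbps.
Total bitrate: 17.008 Mbps.
Per item: 17.008 Mbps × 360 s = 6,123 Mb = 765.4 MB.
Capacity: 18 TB = 144,000,000 Mb; 23518.34 items → 23518 complete.

23518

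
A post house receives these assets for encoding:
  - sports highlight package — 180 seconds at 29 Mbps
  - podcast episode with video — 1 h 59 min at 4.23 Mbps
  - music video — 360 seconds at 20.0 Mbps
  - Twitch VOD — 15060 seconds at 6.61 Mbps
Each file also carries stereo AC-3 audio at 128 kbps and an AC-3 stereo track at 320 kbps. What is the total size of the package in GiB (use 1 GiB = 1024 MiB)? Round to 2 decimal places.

17.74 GiB

Audio total: 128 + 320 = 448 kbps = 0.448 Mbps.
sports highlight package: 29.448 Mbps × 180 s = 5300.6 Mb
podcast episode with video: 4.678 Mbps × 7140 s = 33400.9 Mb
music video: 20.448 Mbps × 360 s = 7361.3 Mb
Twitch VOD: 7.058 Mbps × 15060 s = 106293.5 Mb
Total: 152356.3 Mb = 19044.5 MB.
= 17.74 GiB.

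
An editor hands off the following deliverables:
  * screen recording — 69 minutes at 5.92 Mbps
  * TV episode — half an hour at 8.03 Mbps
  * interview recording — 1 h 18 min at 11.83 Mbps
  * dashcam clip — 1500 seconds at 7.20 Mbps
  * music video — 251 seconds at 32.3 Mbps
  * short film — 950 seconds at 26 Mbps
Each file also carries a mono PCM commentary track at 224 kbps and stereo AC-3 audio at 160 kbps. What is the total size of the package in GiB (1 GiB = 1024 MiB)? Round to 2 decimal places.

16.65 GiB

Audio total: 224 + 160 = 384 kbps = 0.384 Mbps.
screen recording: 6.304 Mbps × 4140 s = 26098.6 Mb
TV episode: 8.414 Mbps × 1800 s = 15145.2 Mb
interview recording: 12.214 Mbps × 4680 s = 57161.5 Mb
dashcam clip: 7.584 Mbps × 1500 s = 11376.0 Mb
music video: 32.684 Mbps × 251 s = 8203.7 Mb
short film: 26.384 Mbps × 950 s = 25064.8 Mb
Total: 143049.8 Mb = 17881.2 MB.
= 16.65 GiB.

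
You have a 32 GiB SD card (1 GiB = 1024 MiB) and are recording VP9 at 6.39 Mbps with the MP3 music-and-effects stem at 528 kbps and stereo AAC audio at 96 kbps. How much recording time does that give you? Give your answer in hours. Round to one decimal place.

Audio total: 528 + 96 = 624 kbps = 0.624 Mbps.
Total bitrate: 6.39 + 0.624 = 7.014 Mbps.
Capacity: 32 GiB = 274,878 Mb.
Recording time: 274,878 / 7.014 = 39,190 s ≈ 10.9 hours.

10.9 hours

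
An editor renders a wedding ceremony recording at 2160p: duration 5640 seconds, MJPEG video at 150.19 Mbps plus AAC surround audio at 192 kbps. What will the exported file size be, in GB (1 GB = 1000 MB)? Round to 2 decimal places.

Audio: 192 kbps = 0.192 Mbps.
Total bitrate: 150.19 + 0.192 = 150.382 Mbps.
Stream data: 150.382 Mbps × 5640 s = 848154.5 Mb.
848,154 Mb ÷ 8 = 106,019 MB → 106.0 GB.

106.02 GB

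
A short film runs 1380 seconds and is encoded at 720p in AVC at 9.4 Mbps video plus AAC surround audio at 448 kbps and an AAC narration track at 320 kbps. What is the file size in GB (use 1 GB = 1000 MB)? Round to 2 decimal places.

1.75 GB

Audio total: 448 + 320 = 768 kbps = 0.768 Mbps.
Total bitrate: 9.4 + 0.768 = 10.168 Mbps.
Stream data: 10.168 Mbps × 1380 s = 14031.8 Mb.
14,032 Mb ÷ 8 = 1,754 MB → 1.754 GB.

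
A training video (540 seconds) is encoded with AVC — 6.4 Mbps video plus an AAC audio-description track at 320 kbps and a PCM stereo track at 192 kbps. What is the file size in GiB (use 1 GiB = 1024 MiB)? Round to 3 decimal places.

Audio total: 320 + 192 = 512 kbps = 0.512 Mbps.
Total bitrate: 6.4 + 0.512 = 6.912 Mbps.
Stream data: 6.912 Mbps × 540 s = 3732.5 Mb.
3,732 Mb = 466,560,000 bytes ÷ 1,073,741,824 = 0.4345 GiB.

0.435 GiB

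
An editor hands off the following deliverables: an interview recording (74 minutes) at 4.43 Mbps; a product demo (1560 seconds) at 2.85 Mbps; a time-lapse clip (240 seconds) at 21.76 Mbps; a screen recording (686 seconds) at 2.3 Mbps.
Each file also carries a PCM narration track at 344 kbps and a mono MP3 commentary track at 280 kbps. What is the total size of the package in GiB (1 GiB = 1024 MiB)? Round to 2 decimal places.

4.10 GiB

Audio total: 344 + 280 = 624 kbps = 0.624 Mbps.
interview recording: 5.054 Mbps × 4440 s = 22439.8 Mb
product demo: 3.474 Mbps × 1560 s = 5419.4 Mb
time-lapse clip: 22.384 Mbps × 240 s = 5372.2 Mb
screen recording: 2.924 Mbps × 686 s = 2005.9 Mb
Total: 35237.2 Mb = 4404.7 MB.
= 4.102 GiB.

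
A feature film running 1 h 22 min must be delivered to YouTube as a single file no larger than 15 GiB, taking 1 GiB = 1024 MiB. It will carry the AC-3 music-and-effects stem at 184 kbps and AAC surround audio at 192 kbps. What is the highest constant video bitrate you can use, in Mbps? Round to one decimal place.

25.8 Mbps

Budget: 15 GiB = 128849.0 Mb.
1 h 22 min = 82 min = 4920 s
Total bitrate budget: 128849.0 Mb / 4920 s = 26.189 Mbps.
Audio total: 184 + 192 = 376 kbps = 0.376 Mbps.
Video: 26.189 − 0.376 = 25.813 Mbps.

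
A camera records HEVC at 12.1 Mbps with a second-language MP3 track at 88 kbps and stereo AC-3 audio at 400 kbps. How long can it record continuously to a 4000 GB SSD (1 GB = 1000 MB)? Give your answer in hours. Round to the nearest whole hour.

Audio total: 88 + 400 = 488 kbps = 0.488 Mbps.
Total bitrate: 12.1 + 0.488 = 12.588 Mbps.
Capacity: 4000 GB = 32,000,000 Mb.
Recording time: 32,000,000 / 12.588 = 2,542,104 s ≈ 706 hours.

706 hours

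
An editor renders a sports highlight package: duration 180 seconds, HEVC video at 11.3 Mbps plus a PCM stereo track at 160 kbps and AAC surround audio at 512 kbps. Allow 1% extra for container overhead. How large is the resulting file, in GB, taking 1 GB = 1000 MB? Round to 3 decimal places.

0.272 GB

Audio total: 160 + 512 = 672 kbps = 0.672 Mbps.
Total bitrate: 11.3 + 0.672 = 11.972 Mbps.
Stream data: 11.972 Mbps × 180 s = 2155.0 Mb.
With 1% container overhead: ×1.01.
2,177 Mb ÷ 8 = 272.1 MB → 0.2721 GB.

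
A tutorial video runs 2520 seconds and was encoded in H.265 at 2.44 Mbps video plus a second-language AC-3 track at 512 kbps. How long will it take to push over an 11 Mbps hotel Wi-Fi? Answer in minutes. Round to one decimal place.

Audio: 512 kbps = 0.512 Mbps.
Total bitrate: 2.952 Mbps.
File: 2.952 Mbps × 2520 s = 7439.0 Mb.
At 11 Mbps: 7439.0 / 11 = 676.3 s ≈ 11.3 minutes.

11.3 minutes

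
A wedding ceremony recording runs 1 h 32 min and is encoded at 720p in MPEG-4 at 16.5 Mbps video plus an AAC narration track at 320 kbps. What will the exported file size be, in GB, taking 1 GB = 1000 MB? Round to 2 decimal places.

1 h 32 min = 92 min = 5520 s
Audio: 320 kbps = 0.320 Mbps.
Total bitrate: 16.5 + 0.320 = 16.820 Mbps.
Stream data: 16.820 Mbps × 5520 s = 92846.4 Mb.
92,846 Mb ÷ 8 = 11,606 MB → 11.61 GB.

11.61 GB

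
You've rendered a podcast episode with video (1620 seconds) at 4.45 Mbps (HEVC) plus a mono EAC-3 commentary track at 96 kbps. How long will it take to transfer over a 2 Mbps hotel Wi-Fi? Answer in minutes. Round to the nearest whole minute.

61 minutes

Audio: 96 kbps = 0.096 Mbps.
Total bitrate: 4.546 Mbps.
File: 4.546 Mbps × 1620 s = 7364.5 Mb.
At 2 Mbps: 7364.5 / 2 = 3682.3 s ≈ 61.4 minutes.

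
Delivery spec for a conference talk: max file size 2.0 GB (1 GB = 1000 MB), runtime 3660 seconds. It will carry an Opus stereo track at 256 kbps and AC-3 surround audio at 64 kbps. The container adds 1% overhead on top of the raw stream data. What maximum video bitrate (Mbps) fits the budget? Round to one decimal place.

Budget: 2.0 GB = 16000.0 Mb.
Stream payload after overhead: 16000.0 / 1.01 = 15841.6 Mb.
Total bitrate budget: 15841.6 Mb / 3660 s = 4.328 Mbps.
Audio total: 256 + 64 = 320 kbps = 0.320 Mbps.
Video: 4.328 − 0.320 = 4.008 Mbps.

4.0 Mbps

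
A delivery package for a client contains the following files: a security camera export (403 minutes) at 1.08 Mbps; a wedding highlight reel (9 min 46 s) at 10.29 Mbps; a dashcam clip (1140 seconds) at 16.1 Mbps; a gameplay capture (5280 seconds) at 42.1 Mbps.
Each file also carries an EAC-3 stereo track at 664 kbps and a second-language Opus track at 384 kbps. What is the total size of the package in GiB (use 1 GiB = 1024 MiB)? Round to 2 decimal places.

Audio total: 664 + 384 = 1048 kbps = 1.048 Mbps.
security camera export: 2.128 Mbps × 24180 s = 51455.0 Mb
wedding highlight reel: 11.338 Mbps × 586 s = 6644.1 Mb
dashcam clip: 17.148 Mbps × 1140 s = 19548.7 Mb
gameplay capture: 43.148 Mbps × 5280 s = 227821.4 Mb
Total: 305469.3 Mb = 38183.7 MB.
= 35.56 GiB.

35.56 GiB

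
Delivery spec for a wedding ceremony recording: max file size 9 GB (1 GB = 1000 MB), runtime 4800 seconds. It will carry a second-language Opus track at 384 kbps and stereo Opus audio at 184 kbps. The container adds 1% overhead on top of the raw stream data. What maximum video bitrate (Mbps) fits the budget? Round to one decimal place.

14.3 Mbps

Budget: 9 GB = 72000.0 Mb.
Stream payload after overhead: 72000.0 / 1.01 = 71287.1 Mb.
Total bitrate budget: 71287.1 Mb / 4800 s = 14.851 Mbps.
Audio total: 384 + 184 = 568 kbps = 0.568 Mbps.
Video: 14.851 − 0.568 = 14.283 Mbps.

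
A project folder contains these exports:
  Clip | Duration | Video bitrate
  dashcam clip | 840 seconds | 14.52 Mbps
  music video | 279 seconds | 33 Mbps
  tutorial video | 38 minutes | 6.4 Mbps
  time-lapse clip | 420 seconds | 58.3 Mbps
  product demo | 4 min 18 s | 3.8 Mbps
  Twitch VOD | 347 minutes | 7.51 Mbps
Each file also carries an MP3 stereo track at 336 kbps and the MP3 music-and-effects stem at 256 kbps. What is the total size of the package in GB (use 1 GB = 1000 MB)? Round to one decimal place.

Audio total: 336 + 256 = 592 kbps = 0.592 Mbps.
dashcam clip: 15.112 Mbps × 840 s = 12694.1 Mb
music video: 33.592 Mbps × 279 s = 9372.2 Mb
tutorial video: 6.992 Mbps × 2280 s = 15941.8 Mb
time-lapse clip: 58.892 Mbps × 420 s = 24734.6 Mb
product demo: 4.392 Mbps × 258 s = 1133.1 Mb
Twitch VOD: 8.102 Mbps × 20820 s = 168683.6 Mb
Total: 232559.4 Mb = 29069.9 MB.
= 29.07 GB.

29.1 GB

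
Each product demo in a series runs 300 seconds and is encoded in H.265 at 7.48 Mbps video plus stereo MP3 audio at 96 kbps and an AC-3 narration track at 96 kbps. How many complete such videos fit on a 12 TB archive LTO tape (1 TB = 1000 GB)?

Audio total: 96 + 96 = 192 kbps = 0.192 Mbps.
Total bitrate: 7.672 Mbps.
Per item: 7.672 Mbps × 300 s = 2,302 Mb = 287.7 MB.
Capacity: 12 TB = 96,000,000 Mb; 41710.11 items → 41710 complete.

41710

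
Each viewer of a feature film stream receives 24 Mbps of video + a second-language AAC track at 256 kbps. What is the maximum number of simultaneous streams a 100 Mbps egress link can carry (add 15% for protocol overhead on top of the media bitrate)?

3

Audio: 256 kbps = 0.256 Mbps.
Per-viewer media rate: 24.256 Mbps.
On the wire with 15% overhead: 27.894 Mbps.
100 Mbps = 100.0 Mbps; 100.0 / 27.894 = 3.58 → 3 viewers.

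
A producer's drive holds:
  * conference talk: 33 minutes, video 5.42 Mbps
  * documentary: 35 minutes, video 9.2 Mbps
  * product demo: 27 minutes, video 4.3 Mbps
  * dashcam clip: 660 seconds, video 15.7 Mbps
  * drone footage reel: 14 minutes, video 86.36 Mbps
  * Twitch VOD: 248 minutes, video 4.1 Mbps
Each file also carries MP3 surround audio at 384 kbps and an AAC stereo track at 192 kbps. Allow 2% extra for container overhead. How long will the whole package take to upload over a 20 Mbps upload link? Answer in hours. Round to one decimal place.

Audio total: 384 + 192 = 576 kbps = 0.576 Mbps.
conference talk: 5.996 Mbps × 1980 s × 1.02 = 12109.5 Mb
documentary: 9.776 Mbps × 2100 s × 1.02 = 20940.2 Mb
product demo: 4.876 Mbps × 1620 s × 1.02 = 8057.1 Mb
dashcam clip: 16.276 Mbps × 660 s × 1.02 = 10957.0 Mb
drone footage reel: 86.936 Mbps × 840 s × 1.02 = 74486.8 Mb
Twitch VOD: 4.676 Mbps × 14880 s × 1.02 = 70970.5 Mb
Total: 197521.0 Mb = 24690.1 MB.
At 20 Mbps: 197521.0 / 20 = 9876 s ≈ 2.74 hours.

2.7 hours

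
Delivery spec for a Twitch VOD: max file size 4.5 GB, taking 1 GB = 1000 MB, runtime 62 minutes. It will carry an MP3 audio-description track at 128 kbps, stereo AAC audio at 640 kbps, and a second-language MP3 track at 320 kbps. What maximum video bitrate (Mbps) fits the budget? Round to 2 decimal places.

8.59 Mbps

Budget: 4.5 GB = 36000.0 Mb.
62 min = 3720 s
Total bitrate budget: 36000.0 Mb / 3720 s = 9.677 Mbps.
Audio total: 128 + 640 + 320 = 1088 kbps = 1.088 Mbps.
Video: 9.677 − 1.088 = 8.589 Mbps.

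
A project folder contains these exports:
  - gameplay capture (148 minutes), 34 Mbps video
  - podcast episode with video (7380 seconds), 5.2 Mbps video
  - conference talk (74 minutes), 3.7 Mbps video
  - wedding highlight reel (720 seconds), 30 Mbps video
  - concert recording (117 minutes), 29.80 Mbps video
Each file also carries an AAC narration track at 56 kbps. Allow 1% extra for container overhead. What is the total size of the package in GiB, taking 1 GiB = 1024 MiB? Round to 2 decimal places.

Audio: 56 kbps = 0.056 Mbps.
gameplay capture: 34.056 Mbps × 8880 s × 1.01 = 305441.5 Mb
podcast episode with video: 5.256 Mbps × 7380 s × 1.01 = 39177.2 Mb
conference talk: 3.756 Mbps × 4440 s × 1.01 = 16843.4 Mb
wedding highlight reel: 30.056 Mbps × 720 s × 1.01 = 21856.7 Mb
concert recording: 29.856 Mbps × 7020 s × 1.01 = 211685.0 Mb
Total: 595003.8 Mb = 74375.5 MB.
= 69.27 GiB.

69.27 GiB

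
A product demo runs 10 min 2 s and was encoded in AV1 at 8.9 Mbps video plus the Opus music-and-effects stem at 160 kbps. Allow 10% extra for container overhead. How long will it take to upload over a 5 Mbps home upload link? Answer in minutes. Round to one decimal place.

20.0 minutes

10 min 2 s = 602 s
Audio: 160 kbps = 0.160 Mbps.
Total bitrate: 9.060 Mbps.
File: 9.060 Mbps × 602 s = 5454.1 Mb.
With 10% container overhead: ×1.10. → 5999.5 Mb.
At 5 Mbps: 5999.5 / 5 = 1199.9 s ≈ 20 minutes.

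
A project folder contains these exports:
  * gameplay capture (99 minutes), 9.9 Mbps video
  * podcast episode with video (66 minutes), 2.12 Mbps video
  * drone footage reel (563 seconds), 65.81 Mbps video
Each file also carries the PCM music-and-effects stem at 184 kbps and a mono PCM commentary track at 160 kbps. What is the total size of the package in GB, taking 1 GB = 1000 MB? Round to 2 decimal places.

13.48 GB

Audio total: 184 + 160 = 344 kbps = 0.344 Mbps.
gameplay capture: 10.244 Mbps × 5940 s = 60849.4 Mb
podcast episode with video: 2.464 Mbps × 3960 s = 9757.4 Mb
drone footage reel: 66.154 Mbps × 563 s = 37244.7 Mb
Total: 107851.5 Mb = 13481.4 MB.
= 13.48 GB.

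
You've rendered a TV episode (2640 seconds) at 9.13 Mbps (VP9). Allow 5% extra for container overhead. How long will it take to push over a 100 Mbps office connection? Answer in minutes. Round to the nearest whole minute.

File: 9.130 Mbps × 2640 s = 24103.2 Mb.
With 5% container overhead: ×1.05. → 25308.4 Mb.
At 100 Mbps: 25308.4 / 100 = 253.1 s ≈ 4.22 minutes.

4 minutes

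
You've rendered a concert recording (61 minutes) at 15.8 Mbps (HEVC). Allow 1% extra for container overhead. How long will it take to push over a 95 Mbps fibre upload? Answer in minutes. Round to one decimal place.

10.2 minutes

61 min = 3660 s
File: 15.800 Mbps × 3660 s = 57828.0 Mb.
With 1% container overhead: ×1.01. → 58406.3 Mb.
At 95 Mbps: 58406.3 / 95 = 614.8 s ≈ 10.2 minutes.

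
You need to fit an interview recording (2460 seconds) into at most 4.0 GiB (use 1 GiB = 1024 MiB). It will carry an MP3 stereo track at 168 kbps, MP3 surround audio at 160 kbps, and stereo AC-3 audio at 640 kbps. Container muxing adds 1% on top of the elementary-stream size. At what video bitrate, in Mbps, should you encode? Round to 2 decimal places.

Budget: 4.0 GiB = 34359.7 Mb.
Stream payload after overhead: 34359.7 / 1.01 = 34019.5 Mb.
Total bitrate budget: 34019.5 Mb / 2460 s = 13.829 Mbps.
Audio total: 168 + 160 + 640 = 968 kbps = 0.968 Mbps.
Video: 13.829 − 0.968 = 12.861 Mbps.

12.86 Mbps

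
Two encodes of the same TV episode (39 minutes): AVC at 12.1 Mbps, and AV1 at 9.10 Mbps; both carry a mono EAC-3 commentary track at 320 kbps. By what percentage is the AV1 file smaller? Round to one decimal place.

39 min = 2340 s
Audio: 320 kbps = 0.320 Mbps.
AVC: 12.420 Mbps × 2340 s = 29062.8 Mb = 3.633 GB.
AV1: 9.420 Mbps × 2340 s = 22042.8 Mb = 2.755 GB.
Reduction: (1 − 2.755/3.633) × 100 = 24.15%.

24.2%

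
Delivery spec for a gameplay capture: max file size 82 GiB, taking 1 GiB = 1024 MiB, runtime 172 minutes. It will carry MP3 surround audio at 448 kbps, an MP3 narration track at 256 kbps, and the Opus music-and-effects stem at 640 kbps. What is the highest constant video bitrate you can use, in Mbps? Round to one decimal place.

Budget: 82 GiB = 704374.6 Mb.
172 min = 10320 s
Total bitrate budget: 704374.6 Mb / 10320 s = 68.253 Mbps.
Audio total: 448 + 256 + 640 = 1344 kbps = 1.344 Mbps.
Video: 68.253 − 1.344 = 66.909 Mbps.

66.9 Mbps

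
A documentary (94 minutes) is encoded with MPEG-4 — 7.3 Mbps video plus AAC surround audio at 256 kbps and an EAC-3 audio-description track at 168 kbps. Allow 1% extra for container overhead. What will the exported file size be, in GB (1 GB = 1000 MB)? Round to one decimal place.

94 min = 5640 s
Audio total: 256 + 168 = 424 kbps = 0.424 Mbps.
Total bitrate: 7.3 + 0.424 = 7.724 Mbps.
Stream data: 7.724 Mbps × 5640 s = 43563.4 Mb.
With 1% container overhead: ×1.01.
43,999 Mb ÷ 8 = 5,500 MB → 5.500 GB.

5.5 GB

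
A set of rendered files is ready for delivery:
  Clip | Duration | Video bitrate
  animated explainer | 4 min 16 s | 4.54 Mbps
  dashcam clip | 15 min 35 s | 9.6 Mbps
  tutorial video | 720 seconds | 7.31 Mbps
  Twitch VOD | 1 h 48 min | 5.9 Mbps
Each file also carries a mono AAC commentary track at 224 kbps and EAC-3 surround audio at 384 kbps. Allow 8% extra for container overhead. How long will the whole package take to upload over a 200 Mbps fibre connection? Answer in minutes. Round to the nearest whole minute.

5 minutes

Audio total: 224 + 384 = 608 kbps = 0.608 Mbps.
animated explainer: 5.148 Mbps × 256 s × 1.08 = 1423.3 Mb
dashcam clip: 10.208 Mbps × 935 s × 1.08 = 10308.0 Mb
tutorial video: 7.918 Mbps × 720 s × 1.08 = 6157.0 Mb
Twitch VOD: 6.508 Mbps × 6480 s × 1.08 = 45545.6 Mb
Total: 63434.0 Mb = 7929.2 MB.
At 200 Mbps: 63434.0 / 200 = 317 s ≈ 5.29 minutes.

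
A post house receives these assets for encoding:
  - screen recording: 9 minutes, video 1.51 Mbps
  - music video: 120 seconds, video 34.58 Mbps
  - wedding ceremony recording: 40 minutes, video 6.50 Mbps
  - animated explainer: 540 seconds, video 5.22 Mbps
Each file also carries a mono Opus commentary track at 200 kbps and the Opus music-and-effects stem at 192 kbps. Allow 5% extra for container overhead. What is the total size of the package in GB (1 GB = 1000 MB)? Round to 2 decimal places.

Audio total: 200 + 192 = 392 kbps = 0.392 Mbps.
screen recording: 1.902 Mbps × 540 s × 1.05 = 1078.4 Mb
music video: 34.972 Mbps × 120 s × 1.05 = 4406.5 Mb
wedding ceremony recording: 6.892 Mbps × 2400 s × 1.05 = 17367.8 Mb
animated explainer: 5.612 Mbps × 540 s × 1.05 = 3182.0 Mb
Total: 26034.8 Mb = 3254.3 MB.
= 3.254 GB.

3.25 GB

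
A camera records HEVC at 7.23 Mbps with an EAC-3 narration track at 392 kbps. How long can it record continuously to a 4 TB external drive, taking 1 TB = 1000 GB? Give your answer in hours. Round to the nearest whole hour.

Audio: 392 kbps = 0.392 Mbps.
Total bitrate: 7.23 + 0.392 = 7.622 Mbps.
Capacity: 4 TB = 32,000,000 Mb.
Recording time: 32,000,000 / 7.622 = 4,198,373 s ≈ 1,166 hours.

1166 hours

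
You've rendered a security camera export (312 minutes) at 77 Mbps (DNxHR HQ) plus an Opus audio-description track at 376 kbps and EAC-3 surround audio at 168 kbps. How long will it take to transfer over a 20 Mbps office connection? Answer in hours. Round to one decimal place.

20.2 hours

312 min = 18720 s
Audio total: 376 + 168 = 544 kbps = 0.544 Mbps.
Total bitrate: 77.544 Mbps.
File: 77.544 Mbps × 18720 s = 1451623.7 Mb.
At 20 Mbps: 1451623.7 / 20 = 72581.2 s ≈ 20.2 hours.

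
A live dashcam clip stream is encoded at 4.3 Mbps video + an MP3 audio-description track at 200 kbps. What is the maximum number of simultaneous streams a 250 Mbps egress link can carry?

Audio: 200 kbps = 0.200 Mbps.
Per-viewer media rate: 4.500 Mbps.
250 Mbps = 250.0 Mbps; 250.0 / 4.500 = 55.56 → 55 viewers.

55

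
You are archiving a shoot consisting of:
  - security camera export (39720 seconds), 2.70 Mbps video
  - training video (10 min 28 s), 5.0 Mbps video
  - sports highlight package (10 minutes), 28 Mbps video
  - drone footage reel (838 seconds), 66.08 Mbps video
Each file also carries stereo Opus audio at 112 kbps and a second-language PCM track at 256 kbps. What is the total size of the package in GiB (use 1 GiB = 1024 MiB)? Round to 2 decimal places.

Audio total: 112 + 256 = 368 kbps = 0.368 Mbps.
security camera export: 3.068 Mbps × 39720 s = 121861.0 Mb
training video: 5.368 Mbps × 628 s = 3371.1 Mb
sports highlight package: 28.368 Mbps × 600 s = 17020.8 Mb
drone footage reel: 66.448 Mbps × 838 s = 55683.4 Mb
Total: 197936.3 Mb = 24742.0 MB.
= 23.04 GiB.

23.04 GiB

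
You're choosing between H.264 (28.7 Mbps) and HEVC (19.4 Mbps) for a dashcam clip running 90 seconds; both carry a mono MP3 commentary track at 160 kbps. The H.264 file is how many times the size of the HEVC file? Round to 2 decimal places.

Audio: 160 kbps = 0.160 Mbps.
H.264: 28.860 Mbps × 90 s = 2597.4 Mb = 309.634 MiB.
HEVC: 19.560 Mbps × 90 s = 1760.4 Mb = 209.856 MiB.
Ratio: 309.634 / 209.856 = 1.475.

1.48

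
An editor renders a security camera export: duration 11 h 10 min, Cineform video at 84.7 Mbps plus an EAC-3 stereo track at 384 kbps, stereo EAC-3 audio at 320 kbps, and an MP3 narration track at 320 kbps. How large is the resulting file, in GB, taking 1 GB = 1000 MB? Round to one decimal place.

430.8 GB

11 h 10 min = 670 min = 40200 s
Audio total: 384 + 320 + 320 = 1024 kbps = 1.024 Mbps.
Total bitrate: 84.7 + 1.024 = 85.724 Mbps.
Stream data: 85.724 Mbps × 40200 s = 3446104.8 Mb.
3,446,105 Mb ÷ 8 = 430,763 MB → 430.8 GB.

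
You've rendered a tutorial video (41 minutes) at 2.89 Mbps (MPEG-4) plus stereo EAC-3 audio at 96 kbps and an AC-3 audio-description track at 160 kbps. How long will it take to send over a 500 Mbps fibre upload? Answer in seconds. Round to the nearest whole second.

41 min = 2460 s
Audio total: 96 + 160 = 256 kbps = 0.256 Mbps.
Total bitrate: 3.146 Mbps.
File: 3.146 Mbps × 2460 s = 7739.2 Mb.
At 500 Mbps: 7739.2 / 500 = 15.5 s ≈ 15.5 seconds.

15 seconds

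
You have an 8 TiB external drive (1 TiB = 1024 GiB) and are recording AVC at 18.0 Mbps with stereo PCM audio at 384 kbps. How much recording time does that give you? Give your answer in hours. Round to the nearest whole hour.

1063 hours

Audio: 384 kbps = 0.384 Mbps.
Total bitrate: 18.0 + 0.384 = 18.384 Mbps.
Capacity: 8 TiB = 70,368,744 Mb.
Recording time: 70,368,744 / 18.384 = 3,827,717 s ≈ 1,063 hours.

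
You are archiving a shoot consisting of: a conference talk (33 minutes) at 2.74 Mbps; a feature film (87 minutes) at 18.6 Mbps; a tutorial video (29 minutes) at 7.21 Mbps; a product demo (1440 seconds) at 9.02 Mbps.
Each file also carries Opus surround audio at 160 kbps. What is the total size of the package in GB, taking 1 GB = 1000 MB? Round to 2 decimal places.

Audio: 160 kbps = 0.160 Mbps.
conference talk: 2.900 Mbps × 1980 s = 5742.0 Mb
feature film: 18.760 Mbps × 5220 s = 97927.2 Mb
tutorial video: 7.370 Mbps × 1740 s = 12823.8 Mb
product demo: 9.180 Mbps × 1440 s = 13219.2 Mb
Total: 129712.2 Mb = 16214.0 MB.
= 16.21 GB.

16.21 GB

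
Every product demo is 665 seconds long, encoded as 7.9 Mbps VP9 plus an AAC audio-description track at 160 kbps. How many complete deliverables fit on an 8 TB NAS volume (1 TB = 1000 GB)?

11940

Audio: 160 kbps = 0.160 Mbps.
Total bitrate: 8.060 Mbps.
Per item: 8.060 Mbps × 665 s = 5,360 Mb = 670.0 MB.
Capacity: 8 TB = 64,000,000 Mb; 11940.52 items → 11940 complete.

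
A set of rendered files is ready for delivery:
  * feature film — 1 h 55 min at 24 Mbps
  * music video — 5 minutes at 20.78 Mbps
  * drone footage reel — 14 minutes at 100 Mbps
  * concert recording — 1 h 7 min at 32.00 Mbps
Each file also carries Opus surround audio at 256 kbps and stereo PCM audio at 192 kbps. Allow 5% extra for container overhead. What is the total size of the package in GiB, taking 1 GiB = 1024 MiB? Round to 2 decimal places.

47.66 GiB

Audio total: 256 + 192 = 448 kbps = 0.448 Mbps.
feature film: 24.448 Mbps × 6900 s × 1.05 = 177125.8 Mb
music video: 21.228 Mbps × 300 s × 1.05 = 6686.8 Mb
drone footage reel: 100.448 Mbps × 840 s × 1.05 = 88595.1 Mb
concert recording: 32.448 Mbps × 4020 s × 1.05 = 136963.0 Mb
Total: 409370.7 Mb = 51171.3 MB.
= 47.66 GiB.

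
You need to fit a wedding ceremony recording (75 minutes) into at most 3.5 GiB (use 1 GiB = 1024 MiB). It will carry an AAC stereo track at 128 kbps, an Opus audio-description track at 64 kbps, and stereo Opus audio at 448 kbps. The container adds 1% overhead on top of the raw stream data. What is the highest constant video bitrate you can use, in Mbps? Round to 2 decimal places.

Budget: 3.5 GiB = 30064.8 Mb.
Stream payload after overhead: 30064.8 / 1.01 = 29767.1 Mb.
75 min = 4500 s
Total bitrate budget: 29767.1 Mb / 4500 s = 6.615 Mbps.
Audio total: 128 + 64 + 448 = 640 kbps = 0.640 Mbps.
Video: 6.615 − 0.640 = 5.975 Mbps.

5.97 Mbps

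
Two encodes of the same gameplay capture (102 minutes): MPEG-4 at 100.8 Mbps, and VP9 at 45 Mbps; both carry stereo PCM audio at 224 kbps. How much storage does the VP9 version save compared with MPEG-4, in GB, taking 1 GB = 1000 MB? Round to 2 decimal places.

42.69 GB

102 min = 6120 s
Audio: 224 kbps = 0.224 Mbps.
MPEG-4: 101.024 Mbps × 6120 s = 618266.9 Mb = 77.283 GB.
VP9: 45.224 Mbps × 6120 s = 276770.9 Mb = 34.596 GB.
Saving: 77.283 − 34.596 = 42.687 GB.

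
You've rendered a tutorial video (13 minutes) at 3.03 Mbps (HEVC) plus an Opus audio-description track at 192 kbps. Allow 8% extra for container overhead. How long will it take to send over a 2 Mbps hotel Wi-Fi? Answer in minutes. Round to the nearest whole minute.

13 min = 780 s
Audio: 192 kbps = 0.192 Mbps.
Total bitrate: 3.222 Mbps.
File: 3.222 Mbps × 780 s = 2513.2 Mb.
With 8% container overhead: ×1.08. → 2714.2 Mb.
At 2 Mbps: 2714.2 / 2 = 1357.1 s ≈ 22.6 minutes.

23 minutes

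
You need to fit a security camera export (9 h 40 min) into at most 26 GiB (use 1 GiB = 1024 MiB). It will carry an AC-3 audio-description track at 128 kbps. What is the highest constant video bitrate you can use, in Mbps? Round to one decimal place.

Budget: 26 GiB = 223338.3 Mb.
9 h 40 min = 580 min = 34800 s
Total bitrate budget: 223338.3 Mb / 34800 s = 6.418 Mbps.
Audio: 128 kbps = 0.128 Mbps.
Video: 6.418 − 0.128 = 6.290 Mbps.

6.3 Mbps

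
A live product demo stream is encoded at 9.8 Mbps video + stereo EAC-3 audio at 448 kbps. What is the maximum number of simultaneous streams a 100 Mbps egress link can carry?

Audio: 448 kbps = 0.448 Mbps.
Per-viewer media rate: 10.248 Mbps.
100 Mbps = 100.0 Mbps; 100.0 / 10.248 = 9.76 → 9 viewers.

9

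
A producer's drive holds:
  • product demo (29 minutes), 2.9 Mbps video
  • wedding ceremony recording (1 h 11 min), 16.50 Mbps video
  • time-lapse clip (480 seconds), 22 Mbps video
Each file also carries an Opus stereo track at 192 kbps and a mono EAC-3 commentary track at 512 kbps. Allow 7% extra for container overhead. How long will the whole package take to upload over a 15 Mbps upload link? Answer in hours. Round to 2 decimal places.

Audio total: 192 + 512 = 704 kbps = 0.704 Mbps.
product demo: 3.604 Mbps × 1740 s × 1.07 = 6709.9 Mb
wedding ceremony recording: 17.204 Mbps × 4260 s × 1.07 = 78419.3 Mb
time-lapse clip: 22.704 Mbps × 480 s × 1.07 = 11660.8 Mb
Total: 96790.0 Mb = 12098.7 MB.
At 15 Mbps: 96790.0 / 15 = 6453 s ≈ 1.79 hours.

1.79 hours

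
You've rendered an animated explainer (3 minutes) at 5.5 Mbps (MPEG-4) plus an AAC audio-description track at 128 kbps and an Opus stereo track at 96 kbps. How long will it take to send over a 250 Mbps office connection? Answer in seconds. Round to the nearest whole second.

4 seconds

3 min = 180 s
Audio total: 128 + 96 = 224 kbps = 0.224 Mbps.
Total bitrate: 5.724 Mbps.
File: 5.724 Mbps × 180 s = 1030.3 Mb.
At 250 Mbps: 1030.3 / 250 = 4.1 s ≈ 4.12 seconds.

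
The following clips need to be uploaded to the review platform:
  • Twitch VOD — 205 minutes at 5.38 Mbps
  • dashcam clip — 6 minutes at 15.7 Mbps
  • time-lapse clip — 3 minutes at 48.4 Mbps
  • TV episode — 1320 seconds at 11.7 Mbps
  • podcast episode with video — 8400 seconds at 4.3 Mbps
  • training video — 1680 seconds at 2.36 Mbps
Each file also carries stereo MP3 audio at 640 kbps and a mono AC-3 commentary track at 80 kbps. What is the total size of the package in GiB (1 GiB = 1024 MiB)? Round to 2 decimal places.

17.87 GiB

Audio total: 640 + 80 = 720 kbps = 0.720 Mbps.
Twitch VOD: 6.100 Mbps × 12300 s = 75030.0 Mb
dashcam clip: 16.420 Mbps × 360 s = 5911.2 Mb
time-lapse clip: 49.120 Mbps × 180 s = 8841.6 Mb
TV episode: 12.420 Mbps × 1320 s = 16394.4 Mb
podcast episode with video: 5.020 Mbps × 8400 s = 42168.0 Mb
training video: 3.080 Mbps × 1680 s = 5174.4 Mb
Total: 153519.6 Mb = 19190.0 MB.
= 17.87 GiB.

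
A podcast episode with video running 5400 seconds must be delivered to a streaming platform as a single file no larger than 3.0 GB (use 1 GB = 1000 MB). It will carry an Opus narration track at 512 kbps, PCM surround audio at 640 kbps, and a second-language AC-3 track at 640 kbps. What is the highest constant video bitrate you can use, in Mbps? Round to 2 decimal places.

Budget: 3.0 GB = 24000.0 Mb.
Total bitrate budget: 24000.0 Mb / 5400 s = 4.444 Mbps.
Audio total: 512 + 640 + 640 = 1792 kbps = 1.792 Mbps.
Video: 4.444 − 1.792 = 2.652 Mbps.

2.65 Mbps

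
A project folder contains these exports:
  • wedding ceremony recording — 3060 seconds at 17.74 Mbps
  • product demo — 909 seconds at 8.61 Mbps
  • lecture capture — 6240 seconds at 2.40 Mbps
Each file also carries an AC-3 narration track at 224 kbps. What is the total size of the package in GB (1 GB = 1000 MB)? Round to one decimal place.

Audio: 224 kbps = 0.224 Mbps.
wedding ceremony recording: 17.964 Mbps × 3060 s = 54969.8 Mb
product demo: 8.834 Mbps × 909 s = 8030.1 Mb
lecture capture: 2.624 Mbps × 6240 s = 16373.8 Mb
Total: 79373.7 Mb = 9921.7 MB.
= 9.922 GB.

9.9 GB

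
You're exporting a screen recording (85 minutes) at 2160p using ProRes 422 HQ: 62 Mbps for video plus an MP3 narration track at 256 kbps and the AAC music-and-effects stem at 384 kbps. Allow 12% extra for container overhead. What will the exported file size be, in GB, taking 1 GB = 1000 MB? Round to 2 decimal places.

44.72 GB

85 min = 5100 s
Audio total: 256 + 384 = 640 kbps = 0.640 Mbps.
Total bitrate: 62 + 0.640 = 62.640 Mbps.
Stream data: 62.640 Mbps × 5100 s = 319464.0 Mb.
With 12% container overhead: ×1.12.
357,800 Mb ÷ 8 = 44,725 MB → 44.72 GB.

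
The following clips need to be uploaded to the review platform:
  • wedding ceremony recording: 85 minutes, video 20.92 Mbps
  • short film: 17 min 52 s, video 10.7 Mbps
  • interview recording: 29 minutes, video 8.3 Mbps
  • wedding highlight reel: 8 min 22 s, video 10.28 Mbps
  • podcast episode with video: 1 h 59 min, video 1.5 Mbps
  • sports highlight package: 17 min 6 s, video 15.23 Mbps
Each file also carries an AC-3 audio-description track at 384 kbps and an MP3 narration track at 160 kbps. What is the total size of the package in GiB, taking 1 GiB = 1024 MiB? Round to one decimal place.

20.2 GiB

Audio total: 384 + 160 = 544 kbps = 0.544 Mbps.
wedding ceremony recording: 21.464 Mbps × 5100 s = 109466.4 Mb
short film: 11.244 Mbps × 1072 s = 12053.6 Mb
interview recording: 8.844 Mbps × 1740 s = 15388.6 Mb
wedding highlight reel: 10.824 Mbps × 502 s = 5433.6 Mb
podcast episode with video: 2.044 Mbps × 7140 s = 14594.2 Mb
sports highlight package: 15.774 Mbps × 1026 s = 16184.1 Mb
Total: 173120.5 Mb = 21640.1 MB.
= 20.15 GiB.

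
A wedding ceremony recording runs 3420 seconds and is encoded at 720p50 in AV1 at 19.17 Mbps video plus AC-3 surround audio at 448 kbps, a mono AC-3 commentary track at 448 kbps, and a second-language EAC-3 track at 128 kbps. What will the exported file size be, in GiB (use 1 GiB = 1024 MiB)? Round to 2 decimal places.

8.04 GiB

Audio total: 448 + 448 + 128 = 1024 kbps = 1.024 Mbps.
Total bitrate: 19.17 + 1.024 = 20.194 Mbps.
Stream data: 20.194 Mbps × 3420 s = 69063.5 Mb.
69,063 Mb = 8,632,935,000 bytes ÷ 1,073,741,824 = 8.040 GiB.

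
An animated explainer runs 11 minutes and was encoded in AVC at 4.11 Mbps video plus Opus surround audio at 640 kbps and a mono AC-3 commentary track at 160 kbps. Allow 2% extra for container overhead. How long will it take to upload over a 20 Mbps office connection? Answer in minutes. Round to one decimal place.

2.8 minutes

11 min = 660 s
Audio total: 640 + 160 = 800 kbps = 0.800 Mbps.
Total bitrate: 4.910 Mbps.
File: 4.910 Mbps × 660 s = 3240.6 Mb.
With 2% container overhead: ×1.02. → 3305.4 Mb.
At 20 Mbps: 3305.4 / 20 = 165.3 s ≈ 2.75 minutes.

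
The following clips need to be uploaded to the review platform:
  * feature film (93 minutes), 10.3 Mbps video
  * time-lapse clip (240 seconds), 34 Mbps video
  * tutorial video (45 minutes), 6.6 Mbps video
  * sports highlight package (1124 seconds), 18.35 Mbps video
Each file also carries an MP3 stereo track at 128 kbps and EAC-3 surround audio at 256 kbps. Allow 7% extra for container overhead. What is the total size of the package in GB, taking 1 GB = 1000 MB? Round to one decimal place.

14.4 GB

Audio total: 128 + 256 = 384 kbps = 0.384 Mbps.
feature film: 10.684 Mbps × 5580 s × 1.07 = 63789.9 Mb
time-lapse clip: 34.384 Mbps × 240 s × 1.07 = 8829.8 Mb
tutorial video: 6.984 Mbps × 2700 s × 1.07 = 20176.8 Mb
sports highlight package: 18.734 Mbps × 1124 s × 1.07 = 22531.0 Mb
Total: 115327.5 Mb = 14415.9 MB.
= 14.42 GB.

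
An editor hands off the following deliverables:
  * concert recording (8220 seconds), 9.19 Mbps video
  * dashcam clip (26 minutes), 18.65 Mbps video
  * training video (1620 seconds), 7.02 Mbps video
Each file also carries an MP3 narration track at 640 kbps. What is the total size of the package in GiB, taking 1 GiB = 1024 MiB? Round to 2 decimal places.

14.35 GiB

Audio: 640 kbps = 0.640 Mbps.
concert recording: 9.830 Mbps × 8220 s = 80802.6 Mb
dashcam clip: 19.290 Mbps × 1560 s = 30092.4 Mb
training video: 7.660 Mbps × 1620 s = 12409.2 Mb
Total: 123304.2 Mb = 15413.0 MB.
= 14.35 GiB.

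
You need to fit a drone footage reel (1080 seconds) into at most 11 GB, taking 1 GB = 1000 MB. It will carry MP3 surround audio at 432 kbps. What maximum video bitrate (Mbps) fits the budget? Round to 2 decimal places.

81.05 Mbps

Budget: 11 GB = 88000.0 Mb.
Total bitrate budget: 88000.0 Mb / 1080 s = 81.481 Mbps.
Audio: 432 kbps = 0.432 Mbps.
Video: 81.481 − 0.432 = 81.049 Mbps.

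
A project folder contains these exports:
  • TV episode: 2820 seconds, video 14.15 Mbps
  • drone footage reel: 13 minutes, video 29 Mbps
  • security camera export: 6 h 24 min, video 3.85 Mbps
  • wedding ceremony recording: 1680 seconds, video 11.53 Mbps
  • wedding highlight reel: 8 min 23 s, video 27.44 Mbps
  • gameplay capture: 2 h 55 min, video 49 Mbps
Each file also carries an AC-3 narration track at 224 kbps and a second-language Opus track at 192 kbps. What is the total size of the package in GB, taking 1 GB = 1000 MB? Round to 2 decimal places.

89.41 GB

Audio total: 224 + 192 = 416 kbps = 0.416 Mbps.
TV episode: 14.566 Mbps × 2820 s = 41076.1 Mb
drone footage reel: 29.416 Mbps × 780 s = 22944.5 Mb
security camera export: 4.266 Mbps × 23040 s = 98288.6 Mb
wedding ceremony recording: 11.946 Mbps × 1680 s = 20069.3 Mb
wedding highlight reel: 27.856 Mbps × 503 s = 14011.6 Mb
gameplay capture: 49.416 Mbps × 10500 s = 518868.0 Mb
Total: 715258.1 Mb = 89407.3 MB.
= 89.41 GB.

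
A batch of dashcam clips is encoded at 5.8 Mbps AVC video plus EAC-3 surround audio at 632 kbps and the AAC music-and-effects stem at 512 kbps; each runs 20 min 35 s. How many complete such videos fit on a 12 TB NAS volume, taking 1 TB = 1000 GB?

20 min 35 s = 1235 s
Audio total: 632 + 512 = 1144 kbps = 1.144 Mbps.
Total bitrate: 6.944 Mbps.
Per item: 6.944 Mbps × 1235 s = 8,576 Mb = 1,072 MB.
Capacity: 12 TB = 96,000,000 Mb; 11194.24 items → 11194 complete.

11194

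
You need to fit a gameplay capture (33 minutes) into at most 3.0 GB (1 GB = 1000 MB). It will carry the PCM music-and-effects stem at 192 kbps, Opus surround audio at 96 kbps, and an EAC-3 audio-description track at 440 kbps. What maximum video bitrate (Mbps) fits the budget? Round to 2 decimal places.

Budget: 3.0 GB = 24000.0 Mb.
33 min = 1980 s
Total bitrate budget: 24000.0 Mb / 1980 s = 12.121 Mbps.
Audio total: 192 + 96 + 440 = 728 kbps = 0.728 Mbps.
Video: 12.121 − 0.728 = 11.393 Mbps.

11.39 Mbps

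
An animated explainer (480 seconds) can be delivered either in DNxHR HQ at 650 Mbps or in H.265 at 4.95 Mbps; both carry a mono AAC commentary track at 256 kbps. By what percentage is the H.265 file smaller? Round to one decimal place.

Audio: 256 kbps = 0.256 Mbps.
DNxHR HQ: 650.256 Mbps × 480 s = 312122.9 Mb = 36.336 GiB.
H.265: 5.206 Mbps × 480 s = 2498.9 Mb = 0.291 GiB.
Reduction: (1 − 0.291/36.336) × 100 = 99.20%.

99.2%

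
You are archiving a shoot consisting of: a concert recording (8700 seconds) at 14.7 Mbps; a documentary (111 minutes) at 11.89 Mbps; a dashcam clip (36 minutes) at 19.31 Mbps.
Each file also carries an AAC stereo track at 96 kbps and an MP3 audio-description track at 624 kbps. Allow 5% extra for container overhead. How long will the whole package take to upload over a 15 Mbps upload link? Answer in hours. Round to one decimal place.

5.1 hours

Audio total: 96 + 624 = 720 kbps = 0.720 Mbps.
concert recording: 15.420 Mbps × 8700 s × 1.05 = 140861.7 Mb
documentary: 12.610 Mbps × 6660 s × 1.05 = 88181.7 Mb
dashcam clip: 20.030 Mbps × 2160 s × 1.05 = 45428.0 Mb
Total: 274471.5 Mb = 34308.9 MB.
At 15 Mbps: 274471.5 / 15 = 18298 s ≈ 5.08 hours.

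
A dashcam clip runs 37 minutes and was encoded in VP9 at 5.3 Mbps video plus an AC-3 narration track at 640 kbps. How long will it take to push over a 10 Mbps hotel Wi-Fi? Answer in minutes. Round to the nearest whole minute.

37 min = 2220 s
Audio: 640 kbps = 0.640 Mbps.
Total bitrate: 5.940 Mbps.
File: 5.940 Mbps × 2220 s = 13186.8 Mb.
At 10 Mbps: 13186.8 / 10 = 1318.7 s ≈ 22 minutes.

22 minutes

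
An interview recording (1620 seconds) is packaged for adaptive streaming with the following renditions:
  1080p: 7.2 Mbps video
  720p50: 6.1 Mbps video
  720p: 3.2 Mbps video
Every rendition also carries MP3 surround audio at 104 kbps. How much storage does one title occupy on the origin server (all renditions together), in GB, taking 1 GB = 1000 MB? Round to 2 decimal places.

Audio: 104 kbps = 0.104 Mbps.
Sum of rendition bitrates: (7.2+0.104) + (6.1+0.104) + (3.2+0.104) = 16.812 Mbps.
× 1620 s = 27,235 Mb = 3,404 MB = 3.404 GB.

3.40 GB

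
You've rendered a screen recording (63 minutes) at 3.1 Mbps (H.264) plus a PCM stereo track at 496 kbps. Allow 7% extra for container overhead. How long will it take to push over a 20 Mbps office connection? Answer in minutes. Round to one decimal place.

12.1 minutes

63 min = 3780 s
Audio: 496 kbps = 0.496 Mbps.
Total bitrate: 3.596 Mbps.
File: 3.596 Mbps × 3780 s = 13592.9 Mb.
With 7% container overhead: ×1.07. → 14544.4 Mb.
At 20 Mbps: 14544.4 / 20 = 727.2 s ≈ 12.1 minutes.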